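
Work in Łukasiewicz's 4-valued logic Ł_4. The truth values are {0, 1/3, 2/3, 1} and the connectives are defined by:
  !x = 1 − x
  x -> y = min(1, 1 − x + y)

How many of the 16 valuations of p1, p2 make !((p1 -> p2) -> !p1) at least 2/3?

p1 = 0, p2 = 0 ↦ 0  <
p1 = 0, p2 = 1/3 ↦ 0  <
p1 = 0, p2 = 2/3 ↦ 0  <
p1 = 0, p2 = 1 ↦ 0  <
p1 = 1/3, p2 = 0 ↦ 0  <
p1 = 1/3, p2 = 1/3 ↦ 1/3  <
p1 = 1/3, p2 = 2/3 ↦ 1/3  <
p1 = 1/3, p2 = 1 ↦ 1/3  <
p1 = 2/3, p2 = 0 ↦ 0  <
p1 = 2/3, p2 = 1/3 ↦ 1/3  <
p1 = 2/3, p2 = 2/3 ↦ 2/3  ≥
p1 = 2/3, p2 = 1 ↦ 2/3  ≥
p1 = 1, p2 = 0 ↦ 0  <
p1 = 1, p2 = 1/3 ↦ 1/3  <
p1 = 1, p2 = 2/3 ↦ 2/3  ≥
p1 = 1, p2 = 1 ↦ 1  ≥
So 4 of the 16 assignments meet the threshold.

4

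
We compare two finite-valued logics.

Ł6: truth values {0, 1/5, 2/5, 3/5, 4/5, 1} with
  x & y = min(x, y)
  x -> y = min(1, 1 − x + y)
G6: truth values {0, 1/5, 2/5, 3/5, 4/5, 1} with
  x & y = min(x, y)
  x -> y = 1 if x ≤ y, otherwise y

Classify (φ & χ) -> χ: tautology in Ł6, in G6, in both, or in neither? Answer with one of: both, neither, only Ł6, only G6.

In Ł6: every assignment gives 1 — tautology.
In G6: every assignment gives 1 — tautology.

both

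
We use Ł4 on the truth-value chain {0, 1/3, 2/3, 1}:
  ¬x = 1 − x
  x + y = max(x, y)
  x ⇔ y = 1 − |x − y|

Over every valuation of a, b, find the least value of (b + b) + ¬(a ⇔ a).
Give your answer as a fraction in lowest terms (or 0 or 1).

0

Take a = 0, b = 0:
b + b = 0 + 0 = 0
a ⇔ a = 0 ⇔ 0 = 1
¬(a ⇔ a) = ¬1 = 0
(b + b) + ¬(a ⇔ a) = 0 + 0 = 0
No assignment yields a value below 0, so this is the minimum.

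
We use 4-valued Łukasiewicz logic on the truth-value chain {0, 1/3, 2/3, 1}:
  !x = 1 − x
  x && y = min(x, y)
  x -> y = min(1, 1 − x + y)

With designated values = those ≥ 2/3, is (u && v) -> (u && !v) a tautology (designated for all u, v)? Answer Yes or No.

No

Counterexample: take u = 2/3, v = 1.
u && v = 2/3 && 1 = 2/3
!v = !1 = 0
u && !v = 2/3 && 0 = 0
(u && v) -> (u && !v) = 2/3 -> 0 = 1/3
This gives 1/3, which is below 2/3.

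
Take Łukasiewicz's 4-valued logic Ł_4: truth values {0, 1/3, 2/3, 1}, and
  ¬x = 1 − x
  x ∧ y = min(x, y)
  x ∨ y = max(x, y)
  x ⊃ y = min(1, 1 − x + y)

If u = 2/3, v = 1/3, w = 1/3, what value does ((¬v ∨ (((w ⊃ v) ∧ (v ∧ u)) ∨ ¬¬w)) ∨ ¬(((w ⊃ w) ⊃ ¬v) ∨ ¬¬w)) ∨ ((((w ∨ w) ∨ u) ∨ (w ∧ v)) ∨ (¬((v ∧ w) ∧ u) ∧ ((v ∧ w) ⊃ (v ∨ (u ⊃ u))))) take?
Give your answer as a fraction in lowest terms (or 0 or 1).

¬v = ¬1/3 = 2/3
w ⊃ v = 1/3 ⊃ 1/3 = 1
v ∧ u = 1/3 ∧ 2/3 = 1/3
(w ⊃ v) ∧ (v ∧ u) = 1 ∧ 1/3 = 1/3
¬w = ¬1/3 = 2/3
¬¬w = ¬2/3 = 1/3
((w ⊃ v) ∧ (v ∧ u)) ∨ ¬¬w = 1/3 ∨ 1/3 = 1/3
¬v ∨ (((w ⊃ v) ∧ (v ∧ u)) ∨ ¬¬w) = 2/3 ∨ 1/3 = 2/3
w ⊃ w = 1/3 ⊃ 1/3 = 1
¬v = ¬1/3 = 2/3
(w ⊃ w) ⊃ ¬v = 1 ⊃ 2/3 = 2/3
¬w = ¬1/3 = 2/3
¬¬w = ¬2/3 = 1/3
((w ⊃ w) ⊃ ¬v) ∨ ¬¬w = 2/3 ∨ 1/3 = 2/3
¬(((w ⊃ w) ⊃ ¬v) ∨ ¬¬w) = ¬2/3 = 1/3
(¬v ∨ (((w ⊃ v) ∧ (v ∧ u)) ∨ ¬¬w)) ∨ ¬(((w ⊃ w) ⊃ ¬v) ∨ ¬¬w) = 2/3 ∨ 1/3 = 2/3
w ∨ w = 1/3 ∨ 1/3 = 1/3
(w ∨ w) ∨ u = 1/3 ∨ 2/3 = 2/3
w ∧ v = 1/3 ∧ 1/3 = 1/3
((w ∨ w) ∨ u) ∨ (w ∧ v) = 2/3 ∨ 1/3 = 2/3
v ∧ w = 1/3 ∧ 1/3 = 1/3
(v ∧ w) ∧ u = 1/3 ∧ 2/3 = 1/3
¬((v ∧ w) ∧ u) = ¬1/3 = 2/3
v ∧ w = 1/3 ∧ 1/3 = 1/3
u ⊃ u = 2/3 ⊃ 2/3 = 1
v ∨ (u ⊃ u) = 1/3 ∨ 1 = 1
(v ∧ w) ⊃ (v ∨ (u ⊃ u)) = 1/3 ⊃ 1 = 1
¬((v ∧ w) ∧ u) ∧ ((v ∧ w) ⊃ (v ∨ (u ⊃ u))) = 2/3 ∧ 1 = 2/3
(((w ∨ w) ∨ u) ∨ (w ∧ v)) ∨ (¬((v ∧ w) ∧ u) ∧ ((v ∧ w) ⊃ (v ∨ (u ⊃ u)))) = 2/3 ∨ 2/3 = 2/3
((¬v ∨ (((w ⊃ v) ∧ (v ∧ u)) ∨ ¬¬w)) ∨ ¬(((w ⊃ w) ⊃ ¬v) ∨ ¬¬w)) ∨ ((((w ∨ w) ∨ u) ∨ (w ∧ v)) ∨ (¬((v ∧ w) ∧ u) ∧ ((v ∧ w) ⊃ (v ∨ (u ⊃ u))))) = 2/3 ∨ 2/3 = 2/3

2/3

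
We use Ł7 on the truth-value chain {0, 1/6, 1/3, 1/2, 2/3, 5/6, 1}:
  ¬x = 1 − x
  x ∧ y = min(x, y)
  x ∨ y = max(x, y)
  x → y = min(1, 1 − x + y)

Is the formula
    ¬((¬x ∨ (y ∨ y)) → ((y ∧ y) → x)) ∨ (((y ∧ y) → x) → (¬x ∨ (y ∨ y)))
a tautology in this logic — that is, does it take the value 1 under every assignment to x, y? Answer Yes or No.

Counterexample: take x = 1/6, y = 0.
¬x = ¬1/6 = 5/6
y ∨ y = 0 ∨ 0 = 0
¬x ∨ (y ∨ y) = 5/6 ∨ 0 = 5/6
y ∧ y = 0 ∧ 0 = 0
(y ∧ y) → x = 0 → 1/6 = 1
(¬x ∨ (y ∨ y)) → ((y ∧ y) → x) = 5/6 → 1 = 1
¬((¬x ∨ (y ∨ y)) → ((y ∧ y) → x)) = ¬1 = 0
((y ∧ y) → x) → (¬x ∨ (y ∨ y)) = 1 → 5/6 = 5/6
¬((¬x ∨ (y ∨ y)) → ((y ∧ y) → x)) ∨ (((y ∧ y) → x) → (¬x ∨ (y ∨ y))) = 0 ∨ 5/6 = 5/6
This gives 5/6 ≠ 1.

No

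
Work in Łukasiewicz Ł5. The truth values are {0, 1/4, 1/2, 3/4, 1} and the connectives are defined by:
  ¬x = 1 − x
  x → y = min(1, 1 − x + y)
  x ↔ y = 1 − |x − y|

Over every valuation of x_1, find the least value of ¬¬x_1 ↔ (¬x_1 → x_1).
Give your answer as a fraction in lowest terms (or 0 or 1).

1/2

Take x_1 = 1/2:
¬x_1 = ¬1/2 = 1/2
¬¬x_1 = ¬1/2 = 1/2
¬x_1 = ¬1/2 = 1/2
¬x_1 → x_1 = 1/2 → 1/2 = 1
¬¬x_1 ↔ (¬x_1 → x_1) = 1/2 ↔ 1 = 1/2
No assignment yields a value below 1/2, so this is the minimum.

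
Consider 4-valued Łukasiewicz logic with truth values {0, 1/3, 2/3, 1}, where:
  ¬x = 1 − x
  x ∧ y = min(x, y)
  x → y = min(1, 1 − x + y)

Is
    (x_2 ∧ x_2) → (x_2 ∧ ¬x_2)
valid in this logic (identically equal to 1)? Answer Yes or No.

Counterexample: take x_2 = 2/3.
x_2 ∧ x_2 = 2/3 ∧ 2/3 = 2/3
¬x_2 = ¬2/3 = 1/3
x_2 ∧ ¬x_2 = 2/3 ∧ 1/3 = 1/3
(x_2 ∧ x_2) → (x_2 ∧ ¬x_2) = 2/3 → 1/3 = 2/3
This gives 2/3 ≠ 1.

No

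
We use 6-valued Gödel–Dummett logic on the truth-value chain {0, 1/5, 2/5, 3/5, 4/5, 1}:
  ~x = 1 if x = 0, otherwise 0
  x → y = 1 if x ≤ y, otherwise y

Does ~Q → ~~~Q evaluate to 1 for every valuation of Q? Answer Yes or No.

Q = 0 ↦ 1
Q = 1/5 ↦ 1
Q = 2/5 ↦ 1
Q = 3/5 ↦ 1
Q = 4/5 ↦ 1
Q = 1 ↦ 1
Every assignment gives a value ≥ 1.

Yes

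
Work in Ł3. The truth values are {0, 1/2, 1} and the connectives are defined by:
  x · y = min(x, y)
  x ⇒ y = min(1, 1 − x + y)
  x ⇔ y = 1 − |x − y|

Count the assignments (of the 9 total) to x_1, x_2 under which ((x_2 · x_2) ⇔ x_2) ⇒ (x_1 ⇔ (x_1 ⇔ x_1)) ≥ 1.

x_1 = 0, x_2 = 0 ↦ 0  <
x_1 = 0, x_2 = 1/2 ↦ 0  <
x_1 = 0, x_2 = 1 ↦ 0  <
x_1 = 1/2, x_2 = 0 ↦ 1/2  <
x_1 = 1/2, x_2 = 1/2 ↦ 1/2  <
x_1 = 1/2, x_2 = 1 ↦ 1/2  <
x_1 = 1, x_2 = 0 ↦ 1  ≥
x_1 = 1, x_2 = 1/2 ↦ 1  ≥
x_1 = 1, x_2 = 1 ↦ 1  ≥
So 3 of the 9 assignments meet the threshold.

3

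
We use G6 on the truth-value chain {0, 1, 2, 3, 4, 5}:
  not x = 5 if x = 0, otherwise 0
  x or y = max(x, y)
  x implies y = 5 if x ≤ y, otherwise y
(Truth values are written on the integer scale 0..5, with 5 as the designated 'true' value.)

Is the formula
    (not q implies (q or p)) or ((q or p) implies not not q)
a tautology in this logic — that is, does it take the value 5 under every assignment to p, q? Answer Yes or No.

No

Counterexample: take p = 1, q = 0.
not q = not 0 = 5
q or p = 0 or 1 = 1
not q implies (q or p) = 5 implies 1 = 1
q or p = 0 or 1 = 1
not q = not 0 = 5
not not q = not 5 = 0
(q or p) implies not not q = 1 implies 0 = 0
(not q implies (q or p)) or ((q or p) implies not not q) = 1 or 0 = 1
This gives 1 ≠ 5.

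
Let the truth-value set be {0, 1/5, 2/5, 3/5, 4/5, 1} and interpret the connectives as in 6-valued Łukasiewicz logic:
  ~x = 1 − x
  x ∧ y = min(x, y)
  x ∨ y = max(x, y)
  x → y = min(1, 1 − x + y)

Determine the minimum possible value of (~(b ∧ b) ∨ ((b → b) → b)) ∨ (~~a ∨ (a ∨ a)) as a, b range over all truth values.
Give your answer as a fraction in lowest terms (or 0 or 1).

Take a = 0, b = 2/5:
b ∧ b = 2/5 ∧ 2/5 = 2/5
~(b ∧ b) = ~2/5 = 3/5
b → b = 2/5 → 2/5 = 1
(b → b) → b = 1 → 2/5 = 2/5
~(b ∧ b) ∨ ((b → b) → b) = 3/5 ∨ 2/5 = 3/5
~a = ~0 = 1
~~a = ~1 = 0
a ∨ a = 0 ∨ 0 = 0
~~a ∨ (a ∨ a) = 0 ∨ 0 = 0
(~(b ∧ b) ∨ ((b → b) → b)) ∨ (~~a ∨ (a ∨ a)) = 3/5 ∨ 0 = 3/5
No assignment yields a value below 3/5, so this is the minimum.

3/5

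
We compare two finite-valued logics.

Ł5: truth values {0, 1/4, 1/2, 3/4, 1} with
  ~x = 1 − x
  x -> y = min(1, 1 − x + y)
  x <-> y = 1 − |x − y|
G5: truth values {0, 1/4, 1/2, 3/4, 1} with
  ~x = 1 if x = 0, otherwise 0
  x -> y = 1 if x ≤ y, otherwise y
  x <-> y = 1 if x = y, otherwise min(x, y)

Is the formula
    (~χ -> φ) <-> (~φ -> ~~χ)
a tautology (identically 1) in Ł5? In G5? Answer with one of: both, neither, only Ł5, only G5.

only Ł5

In Ł5: every assignment gives 1 — tautology.
In G5: at φ = 1/4, χ = 0 the value is 1/4 — not a tautology.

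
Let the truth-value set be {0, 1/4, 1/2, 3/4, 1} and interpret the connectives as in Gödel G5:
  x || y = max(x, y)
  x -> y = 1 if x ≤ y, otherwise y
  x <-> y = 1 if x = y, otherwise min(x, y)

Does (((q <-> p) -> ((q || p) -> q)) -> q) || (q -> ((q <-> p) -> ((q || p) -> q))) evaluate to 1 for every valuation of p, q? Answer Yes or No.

At p = 3/4, q = 3/4, for instance:
q <-> p = 3/4 <-> 3/4 = 1
q || p = 3/4 || 3/4 = 3/4
(q || p) -> q = 3/4 -> 3/4 = 1
(q <-> p) -> ((q || p) -> q) = 1 -> 1 = 1
((q <-> p) -> ((q || p) -> q)) -> q = 1 -> 3/4 = 3/4
q -> ((q <-> p) -> ((q || p) -> q)) = 3/4 -> 1 = 1
(((q <-> p) -> ((q || p) -> q)) -> q) || (q -> ((q <-> p) -> ((q || p) -> q))) = 3/4 || 1 = 1
and checking the remaining 24 assignments likewise gives ≥ 1 in every case.

Yes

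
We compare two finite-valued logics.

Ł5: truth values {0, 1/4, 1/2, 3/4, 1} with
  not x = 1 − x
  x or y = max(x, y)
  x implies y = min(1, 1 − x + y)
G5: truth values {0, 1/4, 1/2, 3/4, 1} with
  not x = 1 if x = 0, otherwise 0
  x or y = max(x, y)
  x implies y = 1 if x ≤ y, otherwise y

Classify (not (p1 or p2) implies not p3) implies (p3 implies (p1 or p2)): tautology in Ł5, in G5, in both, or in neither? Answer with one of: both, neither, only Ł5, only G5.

In Ł5: every assignment gives 1 — tautology.
In G5: at p1 = 0, p2 = 1/4, p3 = 1/2 the value is 1/4 — not a tautology.

only Ł5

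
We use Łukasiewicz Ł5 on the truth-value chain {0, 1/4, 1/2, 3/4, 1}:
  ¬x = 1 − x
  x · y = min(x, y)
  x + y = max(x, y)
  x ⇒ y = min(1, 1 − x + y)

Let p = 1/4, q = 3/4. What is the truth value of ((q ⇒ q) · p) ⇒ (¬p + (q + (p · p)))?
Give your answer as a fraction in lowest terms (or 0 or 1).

q ⇒ q = 3/4 ⇒ 3/4 = 1
(q ⇒ q) · p = 1 · 1/4 = 1/4
¬p = ¬1/4 = 3/4
p · p = 1/4 · 1/4 = 1/4
q + (p · p) = 3/4 + 1/4 = 3/4
¬p + (q + (p · p)) = 3/4 + 3/4 = 3/4
((q ⇒ q) · p) ⇒ (¬p + (q + (p · p))) = 1/4 ⇒ 3/4 = 1

1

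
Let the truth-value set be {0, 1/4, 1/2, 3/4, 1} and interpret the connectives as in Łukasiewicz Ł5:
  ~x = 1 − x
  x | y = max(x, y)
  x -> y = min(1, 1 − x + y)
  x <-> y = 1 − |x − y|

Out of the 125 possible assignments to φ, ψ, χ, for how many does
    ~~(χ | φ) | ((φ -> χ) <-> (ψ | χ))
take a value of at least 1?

value 1: 61 assignments (counts)
value 3/4: 40 assignments
value 1/2: 17 assignments
value 1/4: 6 assignments
value 0: 1 assignment
So 61 of the 125 assignments meet the threshold.

61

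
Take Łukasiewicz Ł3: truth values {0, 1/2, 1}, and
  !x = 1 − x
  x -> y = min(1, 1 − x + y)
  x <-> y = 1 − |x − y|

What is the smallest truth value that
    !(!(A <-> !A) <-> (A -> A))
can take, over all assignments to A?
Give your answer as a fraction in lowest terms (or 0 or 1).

0

Take A = 0:
!A = !0 = 1
A <-> !A = 0 <-> 1 = 0
!(A <-> !A) = !0 = 1
A -> A = 0 -> 0 = 1
!(A <-> !A) <-> (A -> A) = 1 <-> 1 = 1
!(!(A <-> !A) <-> (A -> A)) = !1 = 0
No assignment yields a value below 0, so this is the minimum.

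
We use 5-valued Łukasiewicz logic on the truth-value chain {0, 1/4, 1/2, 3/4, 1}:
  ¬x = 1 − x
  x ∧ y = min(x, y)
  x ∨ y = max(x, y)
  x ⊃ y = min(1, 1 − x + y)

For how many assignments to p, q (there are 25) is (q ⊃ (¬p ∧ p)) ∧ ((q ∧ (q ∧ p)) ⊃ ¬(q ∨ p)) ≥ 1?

9

value 1: 9 assignments (counts)
value 3/4: 5 assignments
value 1/2: 5 assignments
value 1/4: 4 assignments
value 0: 2 assignments
So 9 of the 25 assignments meet the threshold.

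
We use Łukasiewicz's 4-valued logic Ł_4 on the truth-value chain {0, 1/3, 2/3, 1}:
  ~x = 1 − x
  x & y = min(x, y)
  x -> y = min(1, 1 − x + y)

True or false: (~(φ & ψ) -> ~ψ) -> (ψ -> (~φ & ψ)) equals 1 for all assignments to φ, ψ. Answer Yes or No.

No

Counterexample: take φ = 2/3, ψ = 2/3.
φ & ψ = 2/3 & 2/3 = 2/3
~(φ & ψ) = ~2/3 = 1/3
~ψ = ~2/3 = 1/3
~(φ & ψ) -> ~ψ = 1/3 -> 1/3 = 1
~φ = ~2/3 = 1/3
~φ & ψ = 1/3 & 2/3 = 1/3
ψ -> (~φ & ψ) = 2/3 -> 1/3 = 2/3
(~(φ & ψ) -> ~ψ) -> (ψ -> (~φ & ψ)) = 1 -> 2/3 = 2/3
This gives 2/3 ≠ 1.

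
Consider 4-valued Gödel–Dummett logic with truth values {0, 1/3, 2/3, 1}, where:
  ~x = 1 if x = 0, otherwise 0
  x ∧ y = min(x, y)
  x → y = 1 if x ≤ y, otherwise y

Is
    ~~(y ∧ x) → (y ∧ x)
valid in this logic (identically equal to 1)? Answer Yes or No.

Counterexample: take x = 1/3, y = 1/3.
y ∧ x = 1/3 ∧ 1/3 = 1/3
~(y ∧ x) = ~1/3 = 0
~~(y ∧ x) = ~0 = 1
~~(y ∧ x) → (y ∧ x) = 1 → 1/3 = 1/3
This gives 1/3 ≠ 1.

No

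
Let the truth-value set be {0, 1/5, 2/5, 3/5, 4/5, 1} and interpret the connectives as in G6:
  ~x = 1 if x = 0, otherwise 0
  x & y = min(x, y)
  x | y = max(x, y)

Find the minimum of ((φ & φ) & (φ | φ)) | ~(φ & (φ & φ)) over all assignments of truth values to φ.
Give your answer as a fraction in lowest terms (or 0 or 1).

Take φ = 1/5:
φ & φ = 1/5 & 1/5 = 1/5
φ | φ = 1/5 | 1/5 = 1/5
(φ & φ) & (φ | φ) = 1/5 & 1/5 = 1/5
φ & φ = 1/5 & 1/5 = 1/5
φ & (φ & φ) = 1/5 & 1/5 = 1/5
~(φ & (φ & φ)) = ~1/5 = 0
((φ & φ) & (φ | φ)) | ~(φ & (φ & φ)) = 1/5 | 0 = 1/5
No assignment yields a value below 1/5, so this is the minimum.

1/5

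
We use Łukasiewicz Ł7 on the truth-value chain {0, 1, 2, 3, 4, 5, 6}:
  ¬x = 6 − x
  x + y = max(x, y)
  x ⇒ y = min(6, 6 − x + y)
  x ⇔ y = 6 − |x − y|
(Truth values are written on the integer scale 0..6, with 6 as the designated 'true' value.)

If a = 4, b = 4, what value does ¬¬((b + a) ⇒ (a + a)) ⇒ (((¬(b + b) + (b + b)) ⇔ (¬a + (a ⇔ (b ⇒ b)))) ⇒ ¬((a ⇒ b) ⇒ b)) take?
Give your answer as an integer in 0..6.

2

b + a = 4 + 4 = 4
a + a = 4 + 4 = 4
(b + a) ⇒ (a + a) = 4 ⇒ 4 = 6
¬((b + a) ⇒ (a + a)) = ¬6 = 0
¬¬((b + a) ⇒ (a + a)) = ¬0 = 6
b + b = 4 + 4 = 4
¬(b + b) = ¬4 = 2
b + b = 4 + 4 = 4
¬(b + b) + (b + b) = 2 + 4 = 4
¬a = ¬4 = 2
b ⇒ b = 4 ⇒ 4 = 6
a ⇔ (b ⇒ b) = 4 ⇔ 6 = 4
¬a + (a ⇔ (b ⇒ b)) = 2 + 4 = 4
(¬(b + b) + (b + b)) ⇔ (¬a + (a ⇔ (b ⇒ b))) = 4 ⇔ 4 = 6
a ⇒ b = 4 ⇒ 4 = 6
(a ⇒ b) ⇒ b = 6 ⇒ 4 = 4
¬((a ⇒ b) ⇒ b) = ¬4 = 2
((¬(b + b) + (b + b)) ⇔ (¬a + (a ⇔ (b ⇒ b)))) ⇒ ¬((a ⇒ b) ⇒ b) = 6 ⇒ 2 = 2
¬¬((b + a) ⇒ (a + a)) ⇒ (((¬(b + b) + (b + b)) ⇔ (¬a + (a ⇔ (b ⇒ b)))) ⇒ ¬((a ⇒ b) ⇒ b)) = 6 ⇒ 2 = 2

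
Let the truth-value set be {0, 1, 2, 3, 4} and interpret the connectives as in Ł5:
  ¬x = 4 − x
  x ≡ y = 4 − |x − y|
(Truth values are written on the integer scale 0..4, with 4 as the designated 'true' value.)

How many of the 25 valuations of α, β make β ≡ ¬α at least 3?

value 4: 5 assignments (counts)
value 3: 8 assignments (counts)
value 2: 6 assignments
value 1: 4 assignments
value 0: 2 assignments
So 13 of the 25 assignments meet the threshold.

13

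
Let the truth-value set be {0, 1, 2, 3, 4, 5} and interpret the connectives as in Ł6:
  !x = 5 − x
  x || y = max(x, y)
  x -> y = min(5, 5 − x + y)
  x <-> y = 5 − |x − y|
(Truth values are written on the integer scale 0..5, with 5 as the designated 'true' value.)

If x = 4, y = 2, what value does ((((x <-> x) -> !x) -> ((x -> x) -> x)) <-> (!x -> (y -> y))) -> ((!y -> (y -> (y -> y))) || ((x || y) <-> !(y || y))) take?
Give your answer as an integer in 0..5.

5

x <-> x = 4 <-> 4 = 5
!x = !4 = 1
(x <-> x) -> !x = 5 -> 1 = 1
x -> x = 4 -> 4 = 5
(x -> x) -> x = 5 -> 4 = 4
((x <-> x) -> !x) -> ((x -> x) -> x) = 1 -> 4 = 5
!x = !4 = 1
y -> y = 2 -> 2 = 5
!x -> (y -> y) = 1 -> 5 = 5
(((x <-> x) -> !x) -> ((x -> x) -> x)) <-> (!x -> (y -> y)) = 5 <-> 5 = 5
!y = !2 = 3
y -> y = 2 -> 2 = 5
y -> (y -> y) = 2 -> 5 = 5
!y -> (y -> (y -> y)) = 3 -> 5 = 5
x || y = 4 || 2 = 4
y || y = 2 || 2 = 2
!(y || y) = !2 = 3
(x || y) <-> !(y || y) = 4 <-> 3 = 4
(!y -> (y -> (y -> y))) || ((x || y) <-> !(y || y)) = 5 || 4 = 5
((((x <-> x) -> !x) -> ((x -> x) -> x)) <-> (!x -> (y -> y))) -> ((!y -> (y -> (y -> y))) || ((x || y) <-> !(y || y))) = 5 -> 5 = 5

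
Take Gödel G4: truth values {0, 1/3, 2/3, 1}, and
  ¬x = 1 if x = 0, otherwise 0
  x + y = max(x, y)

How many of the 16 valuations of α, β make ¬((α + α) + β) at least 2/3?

1

α = 0, β = 0 ↦ 1  ≥
α = 0, β = 1/3 ↦ 0  <
α = 0, β = 2/3 ↦ 0  <
α = 0, β = 1 ↦ 0  <
α = 1/3, β = 0 ↦ 0  <
α = 1/3, β = 1/3 ↦ 0  <
α = 1/3, β = 2/3 ↦ 0  <
α = 1/3, β = 1 ↦ 0  <
α = 2/3, β = 0 ↦ 0  <
α = 2/3, β = 1/3 ↦ 0  <
α = 2/3, β = 2/3 ↦ 0  <
α = 2/3, β = 1 ↦ 0  <
α = 1, β = 0 ↦ 0  <
α = 1, β = 1/3 ↦ 0  <
α = 1, β = 2/3 ↦ 0  <
α = 1, β = 1 ↦ 0  <
So 1 of the 16 assignments meets the threshold.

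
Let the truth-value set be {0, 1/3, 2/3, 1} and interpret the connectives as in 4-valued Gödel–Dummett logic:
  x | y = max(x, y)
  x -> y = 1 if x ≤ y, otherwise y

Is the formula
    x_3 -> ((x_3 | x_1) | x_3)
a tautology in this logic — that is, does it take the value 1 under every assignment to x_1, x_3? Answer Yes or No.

Yes

x_1 = 0, x_3 = 0 ↦ 1
x_1 = 0, x_3 = 1/3 ↦ 1
x_1 = 0, x_3 = 2/3 ↦ 1
x_1 = 0, x_3 = 1 ↦ 1
x_1 = 1/3, x_3 = 0 ↦ 1
x_1 = 1/3, x_3 = 1/3 ↦ 1
x_1 = 1/3, x_3 = 2/3 ↦ 1
x_1 = 1/3, x_3 = 1 ↦ 1
x_1 = 2/3, x_3 = 0 ↦ 1
x_1 = 2/3, x_3 = 1/3 ↦ 1
x_1 = 2/3, x_3 = 2/3 ↦ 1
x_1 = 2/3, x_3 = 1 ↦ 1
x_1 = 1, x_3 = 0 ↦ 1
x_1 = 1, x_3 = 1/3 ↦ 1
x_1 = 1, x_3 = 2/3 ↦ 1
x_1 = 1, x_3 = 1 ↦ 1
Every assignment gives a value ≥ 1.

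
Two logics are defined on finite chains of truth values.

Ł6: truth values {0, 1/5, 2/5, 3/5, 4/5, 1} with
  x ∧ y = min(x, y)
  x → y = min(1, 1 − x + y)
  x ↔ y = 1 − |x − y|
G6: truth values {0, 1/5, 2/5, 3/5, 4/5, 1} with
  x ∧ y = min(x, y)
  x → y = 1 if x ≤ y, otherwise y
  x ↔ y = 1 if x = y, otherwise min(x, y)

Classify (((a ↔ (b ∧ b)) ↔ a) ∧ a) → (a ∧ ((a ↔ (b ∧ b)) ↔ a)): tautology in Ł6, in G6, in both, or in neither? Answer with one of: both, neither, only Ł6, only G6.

both

In Ł6: every assignment gives 1 — tautology.
In G6: every assignment gives 1 — tautology.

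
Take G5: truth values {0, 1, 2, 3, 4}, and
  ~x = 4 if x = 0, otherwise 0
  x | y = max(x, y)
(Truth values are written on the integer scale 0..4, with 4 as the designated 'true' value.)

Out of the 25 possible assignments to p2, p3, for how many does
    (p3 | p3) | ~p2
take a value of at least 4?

value 4: 9 assignments (counts)
value 3: 4 assignments
value 2: 4 assignments
value 1: 4 assignments
value 0: 4 assignments
So 9 of the 25 assignments meet the threshold.

9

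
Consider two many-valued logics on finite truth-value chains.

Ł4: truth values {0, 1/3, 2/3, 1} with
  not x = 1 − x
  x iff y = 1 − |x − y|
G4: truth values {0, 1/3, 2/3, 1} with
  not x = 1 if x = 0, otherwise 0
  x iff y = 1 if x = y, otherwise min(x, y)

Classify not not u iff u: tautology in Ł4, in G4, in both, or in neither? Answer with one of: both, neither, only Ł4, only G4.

only Ł4

In Ł4: every assignment gives 1 — tautology.
In G4: at u = 1/3 the value is 1/3 — not a tautology.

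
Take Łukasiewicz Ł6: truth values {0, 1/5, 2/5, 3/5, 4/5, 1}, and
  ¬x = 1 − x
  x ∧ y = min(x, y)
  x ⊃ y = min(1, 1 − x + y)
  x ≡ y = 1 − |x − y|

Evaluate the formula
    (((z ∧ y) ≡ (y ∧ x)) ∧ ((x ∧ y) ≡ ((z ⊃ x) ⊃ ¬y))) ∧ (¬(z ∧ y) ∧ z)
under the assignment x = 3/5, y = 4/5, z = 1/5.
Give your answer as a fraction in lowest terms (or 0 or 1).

1/5

z ∧ y = 1/5 ∧ 4/5 = 1/5
y ∧ x = 4/5 ∧ 3/5 = 3/5
(z ∧ y) ≡ (y ∧ x) = 1/5 ≡ 3/5 = 3/5
x ∧ y = 3/5 ∧ 4/5 = 3/5
z ⊃ x = 1/5 ⊃ 3/5 = 1
¬y = ¬4/5 = 1/5
(z ⊃ x) ⊃ ¬y = 1 ⊃ 1/5 = 1/5
(x ∧ y) ≡ ((z ⊃ x) ⊃ ¬y) = 3/5 ≡ 1/5 = 3/5
((z ∧ y) ≡ (y ∧ x)) ∧ ((x ∧ y) ≡ ((z ⊃ x) ⊃ ¬y)) = 3/5 ∧ 3/5 = 3/5
z ∧ y = 1/5 ∧ 4/5 = 1/5
¬(z ∧ y) = ¬1/5 = 4/5
¬(z ∧ y) ∧ z = 4/5 ∧ 1/5 = 1/5
(((z ∧ y) ≡ (y ∧ x)) ∧ ((x ∧ y) ≡ ((z ⊃ x) ⊃ ¬y))) ∧ (¬(z ∧ y) ∧ z) = 3/5 ∧ 1/5 = 1/5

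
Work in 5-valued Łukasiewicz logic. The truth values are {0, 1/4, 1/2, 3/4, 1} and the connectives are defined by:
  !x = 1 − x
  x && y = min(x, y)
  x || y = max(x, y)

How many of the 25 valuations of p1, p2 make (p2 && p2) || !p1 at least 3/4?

value 1: 9 assignments (counts)
value 3/4: 7 assignments (counts)
value 1/2: 5 assignments
value 1/4: 3 assignments
value 0: 1 assignment
So 16 of the 25 assignments meet the threshold.

16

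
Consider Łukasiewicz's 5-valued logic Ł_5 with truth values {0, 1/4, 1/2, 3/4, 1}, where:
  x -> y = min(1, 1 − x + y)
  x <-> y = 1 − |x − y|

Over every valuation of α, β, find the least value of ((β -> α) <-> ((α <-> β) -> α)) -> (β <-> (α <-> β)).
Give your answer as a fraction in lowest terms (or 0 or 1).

1/2

Take α = 1/2, β = 0:
β -> α = 0 -> 1/2 = 1
α <-> β = 1/2 <-> 0 = 1/2
(α <-> β) -> α = 1/2 -> 1/2 = 1
(β -> α) <-> ((α <-> β) -> α) = 1 <-> 1 = 1
α <-> β = 1/2 <-> 0 = 1/2
β <-> (α <-> β) = 0 <-> 1/2 = 1/2
((β -> α) <-> ((α <-> β) -> α)) -> (β <-> (α <-> β)) = 1 -> 1/2 = 1/2
No assignment yields a value below 1/2, so this is the minimum.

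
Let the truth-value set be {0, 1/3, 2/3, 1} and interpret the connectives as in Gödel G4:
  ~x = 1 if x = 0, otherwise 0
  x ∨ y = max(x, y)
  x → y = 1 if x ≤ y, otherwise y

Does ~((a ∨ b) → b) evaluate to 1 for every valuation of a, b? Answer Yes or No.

Counterexample: take a = 0, b = 0.
a ∨ b = 0 ∨ 0 = 0
(a ∨ b) → b = 0 → 0 = 1
~((a ∨ b) → b) = ~1 = 0
This gives 0 ≠ 1.

No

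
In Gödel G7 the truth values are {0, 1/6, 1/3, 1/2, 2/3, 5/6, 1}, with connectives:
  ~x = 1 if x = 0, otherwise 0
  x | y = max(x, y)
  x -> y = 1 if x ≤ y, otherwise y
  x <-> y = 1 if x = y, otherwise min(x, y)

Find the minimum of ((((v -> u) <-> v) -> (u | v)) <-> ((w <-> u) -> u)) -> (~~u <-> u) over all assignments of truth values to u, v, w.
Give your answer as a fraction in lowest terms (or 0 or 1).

Take u = 1/6, v = 0, w = 0:
v -> u = 0 -> 1/6 = 1
(v -> u) <-> v = 1 <-> 0 = 0
u | v = 1/6 | 0 = 1/6
((v -> u) <-> v) -> (u | v) = 0 -> 1/6 = 1
w <-> u = 0 <-> 1/6 = 0
(w <-> u) -> u = 0 -> 1/6 = 1
(((v -> u) <-> v) -> (u | v)) <-> ((w <-> u) -> u) = 1 <-> 1 = 1
~u = ~1/6 = 0
~~u = ~0 = 1
~~u <-> u = 1 <-> 1/6 = 1/6
((((v -> u) <-> v) -> (u | v)) <-> ((w <-> u) -> u)) -> (~~u <-> u) = 1 -> 1/6 = 1/6
No assignment yields a value below 1/6, so this is the minimum.

1/6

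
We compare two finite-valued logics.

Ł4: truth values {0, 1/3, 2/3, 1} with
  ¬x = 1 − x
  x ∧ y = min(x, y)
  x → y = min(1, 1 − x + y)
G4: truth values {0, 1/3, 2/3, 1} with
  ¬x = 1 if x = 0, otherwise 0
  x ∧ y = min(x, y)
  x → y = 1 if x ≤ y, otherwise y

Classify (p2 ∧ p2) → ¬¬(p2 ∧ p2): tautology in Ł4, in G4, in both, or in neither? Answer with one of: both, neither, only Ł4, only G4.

In Ł4: every assignment gives 1 — tautology.
In G4: every assignment gives 1 — tautology.

both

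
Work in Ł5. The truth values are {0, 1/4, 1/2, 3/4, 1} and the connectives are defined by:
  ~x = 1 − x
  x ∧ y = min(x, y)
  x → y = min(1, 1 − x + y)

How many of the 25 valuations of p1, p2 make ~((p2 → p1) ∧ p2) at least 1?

6

value 1: 6 assignments (counts)
value 3/4: 7 assignments
value 1/2: 7 assignments
value 1/4: 4 assignments
value 0: 1 assignment
So 6 of the 25 assignments meet the threshold.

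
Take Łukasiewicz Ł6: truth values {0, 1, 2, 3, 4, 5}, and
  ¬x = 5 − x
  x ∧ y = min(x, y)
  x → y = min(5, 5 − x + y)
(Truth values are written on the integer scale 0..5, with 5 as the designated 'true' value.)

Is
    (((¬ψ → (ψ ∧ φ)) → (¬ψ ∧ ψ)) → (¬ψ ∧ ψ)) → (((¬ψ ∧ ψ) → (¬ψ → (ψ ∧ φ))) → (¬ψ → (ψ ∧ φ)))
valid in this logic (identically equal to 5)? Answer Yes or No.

At φ = 4, ψ = 1, for instance:
¬ψ = ¬1 = 4
ψ ∧ φ = 1 ∧ 4 = 1
¬ψ → (ψ ∧ φ) = 4 → 1 = 2
¬ψ = ¬1 = 4
¬ψ ∧ ψ = 4 ∧ 1 = 1
(¬ψ → (ψ ∧ φ)) → (¬ψ ∧ ψ) = 2 → 1 = 4
((¬ψ → (ψ ∧ φ)) → (¬ψ ∧ ψ)) → (¬ψ ∧ ψ) = 4 → 1 = 2
(¬ψ ∧ ψ) → (¬ψ → (ψ ∧ φ)) = 1 → 2 = 5
((¬ψ ∧ ψ) → (¬ψ → (ψ ∧ φ))) → (¬ψ → (ψ ∧ φ)) = 5 → 2 = 2
(((¬ψ → (ψ ∧ φ)) → (¬ψ ∧ ψ)) → (¬ψ ∧ ψ)) → (((¬ψ ∧ ψ) → (¬ψ → (ψ ∧ φ))) → (¬ψ → (ψ ∧ φ))) = 2 → 2 = 5
and checking the remaining 35 assignments likewise gives ≥ 5 in every case.

Yes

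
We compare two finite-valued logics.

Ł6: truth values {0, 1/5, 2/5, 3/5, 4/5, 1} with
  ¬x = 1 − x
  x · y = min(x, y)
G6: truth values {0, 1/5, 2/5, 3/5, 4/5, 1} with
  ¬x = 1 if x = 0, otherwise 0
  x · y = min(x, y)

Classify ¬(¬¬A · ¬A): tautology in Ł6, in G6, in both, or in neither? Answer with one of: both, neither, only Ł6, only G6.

only G6

In Ł6: at A = 1/5 the value is 4/5 — not a tautology.
In G6: every assignment gives 1 — tautology.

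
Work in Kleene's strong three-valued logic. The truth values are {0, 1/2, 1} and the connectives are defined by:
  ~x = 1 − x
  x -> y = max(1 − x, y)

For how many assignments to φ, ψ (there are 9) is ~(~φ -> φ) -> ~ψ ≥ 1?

5

φ = 0, ψ = 0 ↦ 1  ≥
φ = 0, ψ = 1/2 ↦ 1/2  <
φ = 0, ψ = 1 ↦ 0  <
φ = 1/2, ψ = 0 ↦ 1  ≥
φ = 1/2, ψ = 1/2 ↦ 1/2  <
φ = 1/2, ψ = 1 ↦ 1/2  <
φ = 1, ψ = 0 ↦ 1  ≥
φ = 1, ψ = 1/2 ↦ 1  ≥
φ = 1, ψ = 1 ↦ 1  ≥
So 5 of the 9 assignments meet the threshold.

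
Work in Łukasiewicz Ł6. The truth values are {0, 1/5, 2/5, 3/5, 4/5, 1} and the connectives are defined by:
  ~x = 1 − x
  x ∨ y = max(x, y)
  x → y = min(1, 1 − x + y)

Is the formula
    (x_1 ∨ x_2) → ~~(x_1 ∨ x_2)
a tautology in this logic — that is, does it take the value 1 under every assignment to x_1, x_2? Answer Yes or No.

Yes

At x_1 = 1/5, x_2 = 3/5, for instance:
x_1 ∨ x_2 = 1/5 ∨ 3/5 = 3/5
~(x_1 ∨ x_2) = ~3/5 = 2/5
~~(x_1 ∨ x_2) = ~2/5 = 3/5
(x_1 ∨ x_2) → ~~(x_1 ∨ x_2) = 3/5 → 3/5 = 1
and checking the remaining 35 assignments likewise gives ≥ 1 in every case.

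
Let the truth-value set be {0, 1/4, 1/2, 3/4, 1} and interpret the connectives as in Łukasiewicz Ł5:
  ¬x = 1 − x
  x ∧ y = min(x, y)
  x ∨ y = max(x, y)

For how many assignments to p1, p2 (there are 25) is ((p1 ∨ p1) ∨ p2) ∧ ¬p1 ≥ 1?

1

value 1: 1 assignment (counts)
value 3/4: 3 assignments
value 1/2: 7 assignments
value 1/4: 8 assignments
value 0: 6 assignments
So 1 of the 25 assignments meets the threshold.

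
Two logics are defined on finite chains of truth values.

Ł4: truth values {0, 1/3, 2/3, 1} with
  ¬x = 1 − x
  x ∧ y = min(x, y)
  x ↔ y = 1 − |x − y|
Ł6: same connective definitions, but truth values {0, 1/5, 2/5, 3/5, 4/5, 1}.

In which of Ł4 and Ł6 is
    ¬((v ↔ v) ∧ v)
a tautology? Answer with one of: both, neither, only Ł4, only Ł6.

neither

In Ł4: at v = 1/3 the value is 2/3 — not a tautology.
In Ł6: at v = 1/5 the value is 4/5 — not a tautology.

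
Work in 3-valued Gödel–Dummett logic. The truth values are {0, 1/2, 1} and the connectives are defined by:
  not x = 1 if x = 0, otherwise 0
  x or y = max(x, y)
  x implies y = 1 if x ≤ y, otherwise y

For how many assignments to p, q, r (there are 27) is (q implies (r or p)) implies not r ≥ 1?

value 1: 9 assignments (counts)
value 0: 18 assignments
So 9 of the 27 assignments meet the threshold.

9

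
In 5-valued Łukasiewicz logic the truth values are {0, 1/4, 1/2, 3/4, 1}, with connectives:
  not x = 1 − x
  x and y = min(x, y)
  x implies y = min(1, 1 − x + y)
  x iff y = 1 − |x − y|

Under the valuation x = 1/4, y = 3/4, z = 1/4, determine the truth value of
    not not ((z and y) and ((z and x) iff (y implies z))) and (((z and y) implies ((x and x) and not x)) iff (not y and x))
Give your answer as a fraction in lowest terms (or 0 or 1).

1/4

z and y = 1/4 and 3/4 = 1/4
z and x = 1/4 and 1/4 = 1/4
y implies z = 3/4 implies 1/4 = 1/2
(z and x) iff (y implies z) = 1/4 iff 1/2 = 3/4
(z and y) and ((z and x) iff (y implies z)) = 1/4 and 3/4 = 1/4
not ((z and y) and ((z and x) iff (y implies z))) = not 1/4 = 3/4
not not ((z and y) and ((z and x) iff (y implies z))) = not 3/4 = 1/4
z and y = 1/4 and 3/4 = 1/4
x and x = 1/4 and 1/4 = 1/4
not x = not 1/4 = 3/4
(x and x) and not x = 1/4 and 3/4 = 1/4
(z and y) implies ((x and x) and not x) = 1/4 implies 1/4 = 1
not y = not 3/4 = 1/4
not y and x = 1/4 and 1/4 = 1/4
((z and y) implies ((x and x) and not x)) iff (not y and x) = 1 iff 1/4 = 1/4
not not ((z and y) and ((z and x) iff (y implies z))) and (((z and y) implies ((x and x) and not x)) iff (not y and x)) = 1/4 and 1/4 = 1/4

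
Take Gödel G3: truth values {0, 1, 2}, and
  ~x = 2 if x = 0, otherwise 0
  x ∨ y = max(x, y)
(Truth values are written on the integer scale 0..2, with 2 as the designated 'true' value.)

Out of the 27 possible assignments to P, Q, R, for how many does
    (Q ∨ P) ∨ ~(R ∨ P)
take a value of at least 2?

value 2: 17 assignments (counts)
value 1: 8 assignments
value 0: 2 assignments
So 17 of the 27 assignments meet the threshold.

17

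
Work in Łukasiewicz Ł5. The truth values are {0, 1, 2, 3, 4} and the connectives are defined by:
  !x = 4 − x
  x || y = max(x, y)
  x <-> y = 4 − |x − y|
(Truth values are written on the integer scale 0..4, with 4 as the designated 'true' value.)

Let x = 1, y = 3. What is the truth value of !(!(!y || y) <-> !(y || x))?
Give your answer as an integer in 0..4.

!y = !3 = 1
!y || y = 1 || 3 = 3
!(!y || y) = !3 = 1
y || x = 3 || 1 = 3
!(y || x) = !3 = 1
!(!y || y) <-> !(y || x) = 1 <-> 1 = 4
!(!(!y || y) <-> !(y || x)) = !4 = 0

0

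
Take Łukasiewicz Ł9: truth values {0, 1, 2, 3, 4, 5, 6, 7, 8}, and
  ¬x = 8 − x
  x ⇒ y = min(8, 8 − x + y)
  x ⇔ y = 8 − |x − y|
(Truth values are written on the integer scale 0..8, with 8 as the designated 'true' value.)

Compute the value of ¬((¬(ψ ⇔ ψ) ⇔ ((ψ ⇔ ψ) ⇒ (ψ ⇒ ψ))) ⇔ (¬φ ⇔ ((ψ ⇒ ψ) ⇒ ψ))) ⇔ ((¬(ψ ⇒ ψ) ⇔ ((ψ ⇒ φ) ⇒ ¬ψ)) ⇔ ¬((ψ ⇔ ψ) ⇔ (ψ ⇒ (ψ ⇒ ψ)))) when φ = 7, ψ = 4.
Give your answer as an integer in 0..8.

7

ψ ⇔ ψ = 4 ⇔ 4 = 8
¬(ψ ⇔ ψ) = ¬8 = 0
ψ ⇔ ψ = 4 ⇔ 4 = 8
ψ ⇒ ψ = 4 ⇒ 4 = 8
(ψ ⇔ ψ) ⇒ (ψ ⇒ ψ) = 8 ⇒ 8 = 8
¬(ψ ⇔ ψ) ⇔ ((ψ ⇔ ψ) ⇒ (ψ ⇒ ψ)) = 0 ⇔ 8 = 0
¬φ = ¬7 = 1
ψ ⇒ ψ = 4 ⇒ 4 = 8
(ψ ⇒ ψ) ⇒ ψ = 8 ⇒ 4 = 4
¬φ ⇔ ((ψ ⇒ ψ) ⇒ ψ) = 1 ⇔ 4 = 5
(¬(ψ ⇔ ψ) ⇔ ((ψ ⇔ ψ) ⇒ (ψ ⇒ ψ))) ⇔ (¬φ ⇔ ((ψ ⇒ ψ) ⇒ ψ)) = 0 ⇔ 5 = 3
¬((¬(ψ ⇔ ψ) ⇔ ((ψ ⇔ ψ) ⇒ (ψ ⇒ ψ))) ⇔ (¬φ ⇔ ((ψ ⇒ ψ) ⇒ ψ))) = ¬3 = 5
ψ ⇒ ψ = 4 ⇒ 4 = 8
¬(ψ ⇒ ψ) = ¬8 = 0
ψ ⇒ φ = 4 ⇒ 7 = 8
¬ψ = ¬4 = 4
(ψ ⇒ φ) ⇒ ¬ψ = 8 ⇒ 4 = 4
¬(ψ ⇒ ψ) ⇔ ((ψ ⇒ φ) ⇒ ¬ψ) = 0 ⇔ 4 = 4
ψ ⇔ ψ = 4 ⇔ 4 = 8
ψ ⇒ ψ = 4 ⇒ 4 = 8
ψ ⇒ (ψ ⇒ ψ) = 4 ⇒ 8 = 8
(ψ ⇔ ψ) ⇔ (ψ ⇒ (ψ ⇒ ψ)) = 8 ⇔ 8 = 8
¬((ψ ⇔ ψ) ⇔ (ψ ⇒ (ψ ⇒ ψ))) = ¬8 = 0
(¬(ψ ⇒ ψ) ⇔ ((ψ ⇒ φ) ⇒ ¬ψ)) ⇔ ¬((ψ ⇔ ψ) ⇔ (ψ ⇒ (ψ ⇒ ψ))) = 4 ⇔ 0 = 4
¬((¬(ψ ⇔ ψ) ⇔ ((ψ ⇔ ψ) ⇒ (ψ ⇒ ψ))) ⇔ (¬φ ⇔ ((ψ ⇒ ψ) ⇒ ψ))) ⇔ ((¬(ψ ⇒ ψ) ⇔ ((ψ ⇒ φ) ⇒ ¬ψ)) ⇔ ¬((ψ ⇔ ψ) ⇔ (ψ ⇒ (ψ ⇒ ψ)))) = 5 ⇔ 4 = 7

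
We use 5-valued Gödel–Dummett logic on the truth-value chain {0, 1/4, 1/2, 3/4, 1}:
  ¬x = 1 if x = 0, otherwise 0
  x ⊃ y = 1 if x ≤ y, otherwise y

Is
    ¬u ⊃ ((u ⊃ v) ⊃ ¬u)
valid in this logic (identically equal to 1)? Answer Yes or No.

At u = 3/4, v = 1, for instance:
¬u = ¬3/4 = 0
u ⊃ v = 3/4 ⊃ 1 = 1
(u ⊃ v) ⊃ ¬u = 1 ⊃ 0 = 0
¬u ⊃ ((u ⊃ v) ⊃ ¬u) = 0 ⊃ 0 = 1
and checking the remaining 24 assignments likewise gives ≥ 1 in every case.

Yes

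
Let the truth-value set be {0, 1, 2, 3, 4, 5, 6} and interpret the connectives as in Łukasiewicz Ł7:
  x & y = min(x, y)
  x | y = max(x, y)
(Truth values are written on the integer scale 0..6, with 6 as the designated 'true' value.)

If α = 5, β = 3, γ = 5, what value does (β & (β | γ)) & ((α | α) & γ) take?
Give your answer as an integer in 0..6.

3

β | γ = 3 | 5 = 5
β & (β | γ) = 3 & 5 = 3
α | α = 5 | 5 = 5
(α | α) & γ = 5 & 5 = 5
(β & (β | γ)) & ((α | α) & γ) = 3 & 5 = 3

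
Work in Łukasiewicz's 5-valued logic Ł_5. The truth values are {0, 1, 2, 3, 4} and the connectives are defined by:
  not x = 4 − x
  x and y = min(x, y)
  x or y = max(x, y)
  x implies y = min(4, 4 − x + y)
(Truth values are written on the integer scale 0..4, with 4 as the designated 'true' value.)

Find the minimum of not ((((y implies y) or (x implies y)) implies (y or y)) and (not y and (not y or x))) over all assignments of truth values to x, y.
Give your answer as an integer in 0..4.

Take x = 0, y = 2:
y implies y = 2 implies 2 = 4
x implies y = 0 implies 2 = 4
(y implies y) or (x implies y) = 4 or 4 = 4
y or y = 2 or 2 = 2
((y implies y) or (x implies y)) implies (y or y) = 4 implies 2 = 2
not y = not 2 = 2
not y = not 2 = 2
not y or x = 2 or 0 = 2
not y and (not y or x) = 2 and 2 = 2
(((y implies y) or (x implies y)) implies (y or y)) and (not y and (not y or x)) = 2 and 2 = 2
not ((((y implies y) or (x implies y)) implies (y or y)) and (not y and (not y or x))) = not 2 = 2
No assignment yields a value below 2, so this is the minimum.

2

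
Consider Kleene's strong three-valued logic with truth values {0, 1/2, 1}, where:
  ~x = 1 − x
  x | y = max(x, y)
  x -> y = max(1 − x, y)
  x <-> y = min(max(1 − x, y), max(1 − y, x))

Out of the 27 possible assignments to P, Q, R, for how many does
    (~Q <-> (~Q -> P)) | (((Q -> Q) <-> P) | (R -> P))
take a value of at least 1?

15

value 1: 15 assignments (counts)
value 1/2: 10 assignments
value 0: 2 assignments
So 15 of the 27 assignments meet the threshold.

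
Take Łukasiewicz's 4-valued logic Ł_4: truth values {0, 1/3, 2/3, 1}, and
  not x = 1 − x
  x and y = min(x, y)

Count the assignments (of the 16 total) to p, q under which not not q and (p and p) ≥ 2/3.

p = 0, q = 0 ↦ 0  <
p = 0, q = 1/3 ↦ 0  <
p = 0, q = 2/3 ↦ 0  <
p = 0, q = 1 ↦ 0  <
p = 1/3, q = 0 ↦ 0  <
p = 1/3, q = 1/3 ↦ 1/3  <
p = 1/3, q = 2/3 ↦ 1/3  <
p = 1/3, q = 1 ↦ 1/3  <
p = 2/3, q = 0 ↦ 0  <
p = 2/3, q = 1/3 ↦ 1/3  <
p = 2/3, q = 2/3 ↦ 2/3  ≥
p = 2/3, q = 1 ↦ 2/3  ≥
p = 1, q = 0 ↦ 0  <
p = 1, q = 1/3 ↦ 1/3  <
p = 1, q = 2/3 ↦ 2/3  ≥
p = 1, q = 1 ↦ 1  ≥
So 4 of the 16 assignments meet the threshold.

4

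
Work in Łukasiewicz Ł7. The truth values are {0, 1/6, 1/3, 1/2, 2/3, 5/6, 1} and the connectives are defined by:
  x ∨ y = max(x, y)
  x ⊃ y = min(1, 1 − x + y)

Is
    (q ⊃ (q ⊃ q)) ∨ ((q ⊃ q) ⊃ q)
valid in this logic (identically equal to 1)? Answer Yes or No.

Yes

q = 0 ↦ 1
q = 1/6 ↦ 1
q = 1/3 ↦ 1
q = 1/2 ↦ 1
q = 2/3 ↦ 1
q = 5/6 ↦ 1
q = 1 ↦ 1
Every assignment gives a value ≥ 1.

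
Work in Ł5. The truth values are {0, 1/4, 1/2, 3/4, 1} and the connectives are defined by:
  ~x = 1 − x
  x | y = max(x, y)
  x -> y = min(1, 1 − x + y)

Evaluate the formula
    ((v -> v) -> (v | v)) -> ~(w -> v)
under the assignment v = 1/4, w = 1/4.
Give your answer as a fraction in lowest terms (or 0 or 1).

3/4

v -> v = 1/4 -> 1/4 = 1
v | v = 1/4 | 1/4 = 1/4
(v -> v) -> (v | v) = 1 -> 1/4 = 1/4
w -> v = 1/4 -> 1/4 = 1
~(w -> v) = ~1 = 0
((v -> v) -> (v | v)) -> ~(w -> v) = 1/4 -> 0 = 3/4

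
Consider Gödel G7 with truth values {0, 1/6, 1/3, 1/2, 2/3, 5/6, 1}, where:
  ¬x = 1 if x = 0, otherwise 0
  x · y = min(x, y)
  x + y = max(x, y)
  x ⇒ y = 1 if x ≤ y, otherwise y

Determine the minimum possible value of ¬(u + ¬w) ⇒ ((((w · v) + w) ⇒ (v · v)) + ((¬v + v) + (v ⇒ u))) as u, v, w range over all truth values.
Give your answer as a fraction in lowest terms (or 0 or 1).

1/6

Take u = 0, v = 1/6, w = 1/3:
¬w = ¬1/3 = 0
u + ¬w = 0 + 0 = 0
¬(u + ¬w) = ¬0 = 1
w · v = 1/3 · 1/6 = 1/6
(w · v) + w = 1/6 + 1/3 = 1/3
v · v = 1/6 · 1/6 = 1/6
((w · v) + w) ⇒ (v · v) = 1/3 ⇒ 1/6 = 1/6
¬v = ¬1/6 = 0
¬v + v = 0 + 1/6 = 1/6
v ⇒ u = 1/6 ⇒ 0 = 0
(¬v + v) + (v ⇒ u) = 1/6 + 0 = 1/6
(((w · v) + w) ⇒ (v · v)) + ((¬v + v) + (v ⇒ u)) = 1/6 + 1/6 = 1/6
¬(u + ¬w) ⇒ ((((w · v) + w) ⇒ (v · v)) + ((¬v + v) + (v ⇒ u))) = 1 ⇒ 1/6 = 1/6
No assignment yields a value below 1/6, so this is the minimum.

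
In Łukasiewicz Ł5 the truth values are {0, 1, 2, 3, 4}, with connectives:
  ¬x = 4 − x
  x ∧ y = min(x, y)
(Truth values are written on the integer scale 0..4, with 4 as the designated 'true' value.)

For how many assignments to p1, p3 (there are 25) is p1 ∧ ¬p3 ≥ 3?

4

value 4: 1 assignment (counts)
value 3: 3 assignments (counts)
value 2: 5 assignments
value 1: 7 assignments
value 0: 9 assignments
So 4 of the 25 assignments meet the threshold.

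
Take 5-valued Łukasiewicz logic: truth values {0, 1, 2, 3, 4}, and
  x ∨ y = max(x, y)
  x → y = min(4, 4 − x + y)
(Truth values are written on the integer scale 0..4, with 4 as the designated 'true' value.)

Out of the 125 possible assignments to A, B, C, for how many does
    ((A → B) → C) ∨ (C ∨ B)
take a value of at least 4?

65

value 4: 65 assignments (counts)
value 3: 33 assignments
value 2: 19 assignments
value 1: 7 assignments
value 0: 1 assignment
So 65 of the 125 assignments meet the threshold.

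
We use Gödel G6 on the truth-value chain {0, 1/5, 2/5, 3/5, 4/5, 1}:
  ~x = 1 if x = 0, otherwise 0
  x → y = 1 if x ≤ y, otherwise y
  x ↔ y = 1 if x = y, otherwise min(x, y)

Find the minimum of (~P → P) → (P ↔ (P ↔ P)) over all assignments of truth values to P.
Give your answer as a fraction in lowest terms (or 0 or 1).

Take P = 1/5:
~P = ~1/5 = 0
~P → P = 0 → 1/5 = 1
P ↔ P = 1/5 ↔ 1/5 = 1
P ↔ (P ↔ P) = 1/5 ↔ 1 = 1/5
(~P → P) → (P ↔ (P ↔ P)) = 1 → 1/5 = 1/5
No assignment yields a value below 1/5, so this is the minimum.

1/5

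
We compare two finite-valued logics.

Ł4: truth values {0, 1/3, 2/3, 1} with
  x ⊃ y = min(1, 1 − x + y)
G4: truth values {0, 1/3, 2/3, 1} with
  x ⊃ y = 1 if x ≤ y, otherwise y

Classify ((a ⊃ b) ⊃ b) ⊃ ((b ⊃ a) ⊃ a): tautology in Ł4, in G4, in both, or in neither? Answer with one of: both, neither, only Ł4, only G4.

only Ł4

In Ł4: every assignment gives 1 — tautology.
In G4: at a = 1/3, b = 0 the value is 1/3 — not a tautology.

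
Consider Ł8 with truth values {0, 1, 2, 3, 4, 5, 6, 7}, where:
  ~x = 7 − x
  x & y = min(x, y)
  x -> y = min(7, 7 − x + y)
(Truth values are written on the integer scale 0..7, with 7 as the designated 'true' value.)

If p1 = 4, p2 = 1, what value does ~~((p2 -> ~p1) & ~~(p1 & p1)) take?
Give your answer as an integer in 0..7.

~p1 = ~4 = 3
p2 -> ~p1 = 1 -> 3 = 7
p1 & p1 = 4 & 4 = 4
~(p1 & p1) = ~4 = 3
~~(p1 & p1) = ~3 = 4
(p2 -> ~p1) & ~~(p1 & p1) = 7 & 4 = 4
~((p2 -> ~p1) & ~~(p1 & p1)) = ~4 = 3
~~((p2 -> ~p1) & ~~(p1 & p1)) = ~3 = 4

4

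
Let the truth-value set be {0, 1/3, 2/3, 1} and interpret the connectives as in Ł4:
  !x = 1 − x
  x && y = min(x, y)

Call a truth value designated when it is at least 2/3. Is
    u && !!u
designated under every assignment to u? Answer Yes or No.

Counterexample: take u = 0.
!u = !0 = 1
!!u = !1 = 0
u && !!u = 0 && 0 = 0
This gives 0, which is below 2/3.

No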